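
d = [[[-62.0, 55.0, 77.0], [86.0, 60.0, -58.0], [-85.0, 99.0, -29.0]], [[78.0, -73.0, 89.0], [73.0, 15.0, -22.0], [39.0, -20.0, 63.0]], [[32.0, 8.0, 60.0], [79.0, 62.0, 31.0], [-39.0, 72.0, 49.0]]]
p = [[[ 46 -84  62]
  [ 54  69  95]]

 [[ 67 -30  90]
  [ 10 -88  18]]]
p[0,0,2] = 62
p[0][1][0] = 54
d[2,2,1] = 72.0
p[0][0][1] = -84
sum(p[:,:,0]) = 177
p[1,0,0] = 67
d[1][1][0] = 73.0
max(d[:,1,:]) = 86.0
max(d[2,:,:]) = 79.0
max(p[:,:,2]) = 95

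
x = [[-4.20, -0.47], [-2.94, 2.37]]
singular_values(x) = [5.24, 2.16]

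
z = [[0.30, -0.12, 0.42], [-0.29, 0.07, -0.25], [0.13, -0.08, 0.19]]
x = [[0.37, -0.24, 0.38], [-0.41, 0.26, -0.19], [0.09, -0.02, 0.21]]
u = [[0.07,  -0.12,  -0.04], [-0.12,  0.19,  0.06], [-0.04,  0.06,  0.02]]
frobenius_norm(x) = 0.81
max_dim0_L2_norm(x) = 0.56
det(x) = -0.00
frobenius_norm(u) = 0.28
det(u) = -0.00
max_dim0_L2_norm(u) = 0.23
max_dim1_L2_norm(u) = 0.23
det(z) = 0.00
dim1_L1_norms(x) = [0.99, 0.86, 0.32]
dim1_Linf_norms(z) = [0.42, 0.29, 0.19]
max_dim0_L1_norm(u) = 0.37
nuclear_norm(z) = 0.80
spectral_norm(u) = 0.28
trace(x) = 0.84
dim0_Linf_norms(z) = [0.3, 0.12, 0.42]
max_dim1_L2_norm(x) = 0.58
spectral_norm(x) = 0.79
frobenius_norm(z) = 0.70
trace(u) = 0.28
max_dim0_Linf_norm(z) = 0.42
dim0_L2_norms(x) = [0.56, 0.35, 0.47]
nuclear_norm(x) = 1.00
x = u + z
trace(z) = 0.56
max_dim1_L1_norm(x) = 0.99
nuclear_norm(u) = 0.29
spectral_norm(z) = 0.70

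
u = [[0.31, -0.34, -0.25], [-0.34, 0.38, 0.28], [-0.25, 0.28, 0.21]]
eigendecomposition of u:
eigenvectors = [[-0.59, 0.73, -0.35], [0.65, 0.16, -0.74], [0.48, 0.66, 0.57]]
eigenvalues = [0.89, 0.01, 0.0]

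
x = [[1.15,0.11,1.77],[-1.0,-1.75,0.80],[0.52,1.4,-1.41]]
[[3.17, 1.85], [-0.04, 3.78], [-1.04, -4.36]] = x@[[1.49, -2.55], [-0.44, 0.52], [0.85, 2.67]]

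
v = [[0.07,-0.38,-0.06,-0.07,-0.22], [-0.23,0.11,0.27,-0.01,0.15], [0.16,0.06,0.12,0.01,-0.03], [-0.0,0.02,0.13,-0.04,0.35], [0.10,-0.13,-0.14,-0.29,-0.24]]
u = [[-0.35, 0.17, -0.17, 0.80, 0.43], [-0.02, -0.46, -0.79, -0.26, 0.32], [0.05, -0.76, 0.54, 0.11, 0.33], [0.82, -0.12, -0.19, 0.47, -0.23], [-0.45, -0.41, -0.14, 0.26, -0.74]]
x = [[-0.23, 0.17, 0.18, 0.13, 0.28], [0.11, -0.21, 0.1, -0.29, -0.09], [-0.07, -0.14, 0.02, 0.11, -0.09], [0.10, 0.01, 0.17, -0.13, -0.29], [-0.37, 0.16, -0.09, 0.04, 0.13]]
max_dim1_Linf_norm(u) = 0.82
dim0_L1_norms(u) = [1.69, 1.92, 1.83, 1.9, 2.05]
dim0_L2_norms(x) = [0.47, 0.34, 0.28, 0.36, 0.44]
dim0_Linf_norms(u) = [0.82, 0.76, 0.79, 0.8, 0.74]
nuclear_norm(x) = 1.69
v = x @ u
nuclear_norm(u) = 5.00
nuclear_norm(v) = 1.69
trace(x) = -0.42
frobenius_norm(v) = 0.86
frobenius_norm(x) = 0.86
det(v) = -0.00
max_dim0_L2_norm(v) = 0.5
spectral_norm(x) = 0.70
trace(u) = -0.54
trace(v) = 0.02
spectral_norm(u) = 1.01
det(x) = 0.00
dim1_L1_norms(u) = [1.92, 1.85, 1.79, 1.83, 2.0]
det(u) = -1.00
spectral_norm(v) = 0.70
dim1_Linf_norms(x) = [0.28, 0.29, 0.14, 0.29, 0.37]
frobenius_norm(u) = 2.24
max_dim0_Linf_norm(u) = 0.82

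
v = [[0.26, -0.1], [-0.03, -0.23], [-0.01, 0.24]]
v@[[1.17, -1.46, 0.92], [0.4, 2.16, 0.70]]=[[0.26, -0.60, 0.17],[-0.13, -0.45, -0.19],[0.08, 0.53, 0.16]]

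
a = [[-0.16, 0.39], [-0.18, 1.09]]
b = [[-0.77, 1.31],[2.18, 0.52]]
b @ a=[[-0.11, 1.13], [-0.44, 1.42]]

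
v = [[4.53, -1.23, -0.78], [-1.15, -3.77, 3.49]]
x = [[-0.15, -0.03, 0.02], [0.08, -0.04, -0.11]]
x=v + [[-4.68, 1.2, 0.80], [1.23, 3.73, -3.6]]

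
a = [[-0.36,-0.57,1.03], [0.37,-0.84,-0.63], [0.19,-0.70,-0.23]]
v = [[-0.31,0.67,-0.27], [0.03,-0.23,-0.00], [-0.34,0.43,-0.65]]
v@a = [[0.31, -0.2, -0.68], [-0.1, 0.18, 0.18], [0.16, 0.29, -0.47]]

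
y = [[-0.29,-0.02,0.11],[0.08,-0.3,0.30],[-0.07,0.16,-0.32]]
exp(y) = [[0.75, -0.01, 0.08], [0.05, 0.76, 0.22], [-0.05, 0.12, 0.74]]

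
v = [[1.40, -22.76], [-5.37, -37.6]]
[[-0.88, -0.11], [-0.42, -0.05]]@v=[[-0.64, 24.16], [-0.32, 11.44]]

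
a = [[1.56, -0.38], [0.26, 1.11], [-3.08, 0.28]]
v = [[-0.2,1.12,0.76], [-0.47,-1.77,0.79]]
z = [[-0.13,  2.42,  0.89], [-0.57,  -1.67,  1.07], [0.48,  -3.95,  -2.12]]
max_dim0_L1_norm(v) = 2.89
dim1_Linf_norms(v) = [1.12, 1.77]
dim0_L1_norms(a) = [4.9, 1.77]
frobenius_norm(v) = 2.42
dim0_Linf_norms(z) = [0.57, 3.95, 2.12]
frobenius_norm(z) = 5.59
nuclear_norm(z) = 7.11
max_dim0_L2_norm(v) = 2.09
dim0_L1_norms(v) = [0.67, 2.89, 1.55]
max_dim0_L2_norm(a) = 3.46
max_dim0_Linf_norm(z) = 3.95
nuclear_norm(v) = 3.27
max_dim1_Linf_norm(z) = 3.95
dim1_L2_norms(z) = [2.58, 2.06, 4.51]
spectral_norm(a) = 3.48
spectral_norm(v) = 2.14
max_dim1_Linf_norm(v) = 1.77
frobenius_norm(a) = 3.67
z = a @ v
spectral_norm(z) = 5.29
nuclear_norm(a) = 4.63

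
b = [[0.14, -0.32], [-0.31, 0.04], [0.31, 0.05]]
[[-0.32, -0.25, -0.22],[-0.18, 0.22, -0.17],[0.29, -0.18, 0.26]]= b @ [[0.74, -0.65, 0.68], [1.31, 0.49, 0.98]]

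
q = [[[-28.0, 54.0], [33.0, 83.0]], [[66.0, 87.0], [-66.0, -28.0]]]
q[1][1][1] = -28.0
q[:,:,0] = [[-28.0, 33.0], [66.0, -66.0]]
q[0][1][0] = 33.0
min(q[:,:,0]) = -66.0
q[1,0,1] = 87.0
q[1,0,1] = 87.0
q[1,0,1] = 87.0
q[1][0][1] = 87.0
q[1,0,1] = 87.0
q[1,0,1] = 87.0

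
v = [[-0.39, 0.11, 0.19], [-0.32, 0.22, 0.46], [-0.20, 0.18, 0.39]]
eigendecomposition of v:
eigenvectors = [[0.22,0.9,-0.07], [0.73,0.41,-0.92], [0.64,0.15,0.39]]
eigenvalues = [0.53, -0.31, 0.0]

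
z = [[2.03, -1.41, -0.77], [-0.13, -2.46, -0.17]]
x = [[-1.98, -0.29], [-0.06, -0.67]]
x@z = [[-3.98, 3.51, 1.57], [-0.03, 1.73, 0.16]]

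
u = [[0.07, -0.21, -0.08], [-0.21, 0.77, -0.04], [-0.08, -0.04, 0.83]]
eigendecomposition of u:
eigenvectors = [[-0.96, -0.28, 0.08], [-0.27, 0.76, -0.59], [-0.11, 0.58, 0.80]]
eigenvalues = [0.0, 0.82, 0.85]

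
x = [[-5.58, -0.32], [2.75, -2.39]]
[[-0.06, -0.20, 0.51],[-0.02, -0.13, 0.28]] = x @ [[0.01, 0.03, -0.08],  [0.02, 0.09, -0.21]]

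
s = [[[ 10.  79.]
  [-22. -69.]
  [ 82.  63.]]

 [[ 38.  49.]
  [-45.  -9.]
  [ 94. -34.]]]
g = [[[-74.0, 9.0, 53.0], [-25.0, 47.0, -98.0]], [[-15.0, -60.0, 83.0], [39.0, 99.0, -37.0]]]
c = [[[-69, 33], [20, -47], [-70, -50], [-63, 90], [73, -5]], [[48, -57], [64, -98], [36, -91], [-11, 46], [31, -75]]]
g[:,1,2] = [-98.0, -37.0]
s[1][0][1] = 49.0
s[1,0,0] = 38.0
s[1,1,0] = -45.0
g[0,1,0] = -25.0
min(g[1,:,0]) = -15.0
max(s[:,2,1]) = 63.0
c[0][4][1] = -5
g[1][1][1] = 99.0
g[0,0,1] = 9.0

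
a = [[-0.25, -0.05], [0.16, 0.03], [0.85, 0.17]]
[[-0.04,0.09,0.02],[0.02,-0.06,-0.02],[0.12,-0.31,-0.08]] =a@[[0.16, -0.42, -0.08], [-0.09, 0.27, -0.1]]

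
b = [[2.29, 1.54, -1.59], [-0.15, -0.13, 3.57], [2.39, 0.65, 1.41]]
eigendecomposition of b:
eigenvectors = [[(0.2+0j), -0.48-0.10j, -0.48+0.10j], [(0.74+0j), (0.8+0j), (0.8-0j)], [(0.64+0j), (0.08+0.34j), 0.08-0.34j]]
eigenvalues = [(2.91+0j), (0.33+1.56j), (0.33-1.56j)]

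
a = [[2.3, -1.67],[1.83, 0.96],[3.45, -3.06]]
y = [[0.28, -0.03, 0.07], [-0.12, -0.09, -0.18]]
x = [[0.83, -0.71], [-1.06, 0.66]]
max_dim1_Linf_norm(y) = 0.28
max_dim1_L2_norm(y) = 0.29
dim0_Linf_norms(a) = [3.45, 3.06]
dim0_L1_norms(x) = [1.89, 1.37]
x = y @ a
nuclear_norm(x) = 1.78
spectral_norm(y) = 0.34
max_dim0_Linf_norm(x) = 1.06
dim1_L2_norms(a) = [2.84, 2.07, 4.61]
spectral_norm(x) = 1.65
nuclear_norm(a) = 7.38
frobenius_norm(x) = 1.66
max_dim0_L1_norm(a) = 7.58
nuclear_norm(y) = 0.49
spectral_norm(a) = 5.48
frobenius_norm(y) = 0.37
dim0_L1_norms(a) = [7.58, 5.69]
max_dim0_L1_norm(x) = 1.89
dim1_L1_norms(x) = [1.54, 1.72]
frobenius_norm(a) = 5.80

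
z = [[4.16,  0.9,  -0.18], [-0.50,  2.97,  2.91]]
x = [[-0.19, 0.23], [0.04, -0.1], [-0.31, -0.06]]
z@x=[[-0.7,  0.88], [-0.69,  -0.59]]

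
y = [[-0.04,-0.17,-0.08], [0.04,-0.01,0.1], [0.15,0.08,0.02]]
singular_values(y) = [0.24, 0.11, 0.1]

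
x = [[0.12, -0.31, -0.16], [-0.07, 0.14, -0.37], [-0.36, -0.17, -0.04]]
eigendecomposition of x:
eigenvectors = [[0.50+0.00j, 0.25-0.55j, (0.25+0.55j)],[(0.52+0j), (-0.63+0j), (-0.63-0j)],[0.70+0.00j, (0.26+0.42j), (0.26-0.42j)]]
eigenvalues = [(-0.42+0j), (0.32+0.18j), (0.32-0.18j)]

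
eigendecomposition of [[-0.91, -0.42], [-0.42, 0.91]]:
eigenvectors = [[-0.98, 0.21], [-0.21, -0.98]]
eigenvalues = [-1.0, 1.0]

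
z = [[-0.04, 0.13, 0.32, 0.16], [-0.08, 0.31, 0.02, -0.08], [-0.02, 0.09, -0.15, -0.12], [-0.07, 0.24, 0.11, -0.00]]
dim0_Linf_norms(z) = [0.08, 0.31, 0.32, 0.16]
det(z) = -0.00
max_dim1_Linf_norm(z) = 0.32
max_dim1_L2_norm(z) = 0.38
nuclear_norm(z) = 0.86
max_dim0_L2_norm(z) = 0.42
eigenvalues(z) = [(0.1+0j), (0.01+0.06j), (0.01-0.06j), 0j]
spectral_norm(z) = 0.49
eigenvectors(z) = [[(-0.72+0j), 0.79+0.00j, (0.79-0j), -0.39+0.00j], [(-0.47+0j), (0.33+0.09j), 0.33-0.09j, -0.32+0.00j], [0.13+0.00j, -0.23+0.05j, (-0.23-0.05j), (0.45+0j)], [(-0.49+0j), (0.45+0.12j), 0.45-0.12j, (-0.74+0j)]]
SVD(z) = [[-0.66, 0.55, -0.3, 0.41], [-0.52, -0.58, -0.48, -0.41], [0.07, -0.57, -0.09, 0.82], [-0.54, -0.20, 0.82, 0.00]] @ diag([0.48748885591730207, 0.37165217975566683, 0.005410419512517752, 8.655564851858622e-18]) @ [[0.21, -0.76, -0.60, -0.15], [0.13, -0.56, 0.61, 0.54], [-0.89, -0.13, -0.25, 0.37], [-0.39, -0.32, 0.45, -0.74]]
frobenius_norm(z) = 0.61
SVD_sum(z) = [[-0.07, 0.24, 0.19, 0.05], [-0.05, 0.19, 0.15, 0.04], [0.01, -0.03, -0.02, -0.01], [-0.06, 0.20, 0.16, 0.04]] + [[0.03, -0.11, 0.13, 0.11], [-0.03, 0.12, -0.13, -0.12], [-0.03, 0.12, -0.13, -0.11], [-0.01, 0.04, -0.05, -0.04]] + [[0.0, 0.00, 0.00, -0.00], [0.0, 0.0, 0.0, -0.0], [0.0, 0.00, 0.00, -0.0], [-0.0, -0.0, -0.0, 0.0]] + [[-0.0, -0.0, 0.00, -0.00], [0.0, 0.00, -0.0, 0.0], [-0.0, -0.0, 0.0, -0.00], [-0.0, -0.00, 0.0, -0.0]]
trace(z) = 0.12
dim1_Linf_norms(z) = [0.32, 0.31, 0.15, 0.24]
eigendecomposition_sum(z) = [[(-0.19-0j), 0.90+0.00j, -0.41+0.00j, -0.54+0.00j], [(-0.12-0j), (0.58+0j), (-0.27+0j), -0.35+0.00j], [(0.03+0j), -0.16-0.00j, 0.07+0.00j, (0.1+0j)], [-0.13-0.00j, (0.61+0j), (-0.28+0j), (-0.37+0j)]] + [[(0.07+0.09j), -0.38-0.21j, 0.37+0.08j, (0.35+0.1j)], [(0.02+0.04j), (-0.14-0.13j), (0.14+0.08j), (0.14+0.08j)], [(-0.03-0.02j), 0.12+0.04j, (-0.11-0j), (-0.11-0.01j)], [0.03+0.06j, -0.19-0.18j, 0.20+0.10j, 0.18+0.11j]] + [[0.07-0.09j, -0.38+0.21j, (0.37-0.08j), (0.35-0.1j)], [(0.02-0.04j), -0.14+0.13j, 0.14-0.08j, (0.14-0.08j)], [(-0.03+0.02j), 0.12-0.04j, (-0.11+0j), -0.11+0.01j], [0.03-0.06j, (-0.19+0.18j), (0.2-0.1j), (0.18-0.11j)]] + [[(-0-0j), 0j, -0.00-0.00j, -0j], [(-0-0j), 0j, -0.00-0.00j, 0.00-0.00j], [0j, -0.00-0.00j, 0j, -0.00+0.00j], [-0.00-0.00j, 0j, -0.00-0.00j, -0j]]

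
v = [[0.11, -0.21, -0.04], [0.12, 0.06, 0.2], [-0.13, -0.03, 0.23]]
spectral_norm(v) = 0.32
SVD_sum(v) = [[0.03, -0.04, -0.11],[-0.04, 0.05, 0.16],[-0.05, 0.07, 0.22]] + [[0.12, -0.14, 0.07], [0.06, -0.07, 0.04], [0.02, -0.02, 0.01]] + [[-0.04,  -0.03,  0.0], [0.10,  0.08,  -0.0], [-0.09,  -0.08,  0.00]]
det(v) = 0.01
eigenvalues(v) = [(0.05+0.2j), (0.05-0.2j), (0.31+0j)]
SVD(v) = [[-0.39,-0.89,0.26],  [0.55,-0.45,-0.7],  [0.74,-0.13,0.66]] @ diag([0.3181412989685927, 0.22708770187987465, 0.18362268254628525]) @ [[-0.23, 0.29, 0.93],  [-0.59, 0.72, -0.37],  [-0.77, -0.63, 0.01]]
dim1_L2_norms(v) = [0.24, 0.24, 0.27]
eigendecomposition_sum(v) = [[(0.02+0.08j), -0.08+0.03j, (0.05+0.04j)], [(0.08-0j), 0.02+0.09j, (0.05-0.05j)], [-0.01+0.04j, -0.05-0.01j, (0.01+0.03j)]] + [[0.02-0.08j,-0.08-0.03j,(0.05-0.04j)], [(0.08+0j),(0.02-0.09j),0.05+0.05j], [-0.01-0.04j,(-0.05+0.01j),0.01-0.03j]] + [[0.07+0.00j, (-0.04-0j), (-0.15+0j)],[-0.05-0.00j, 0.03+0.00j, (0.1-0j)],[(-0.1-0j), (0.06+0j), 0.21-0.00j]]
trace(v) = 0.40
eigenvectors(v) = [[-0.14-0.64j, -0.14+0.64j, (-0.54+0j)], [(-0.68+0j), (-0.68-0j), (0.36+0j)], [(0.13-0.31j), 0.13+0.31j, (0.76+0j)]]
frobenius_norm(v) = 0.43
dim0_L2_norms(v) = [0.21, 0.22, 0.31]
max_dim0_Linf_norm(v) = 0.23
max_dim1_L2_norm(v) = 0.27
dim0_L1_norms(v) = [0.36, 0.3, 0.47]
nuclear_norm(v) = 0.73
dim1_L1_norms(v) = [0.36, 0.38, 0.39]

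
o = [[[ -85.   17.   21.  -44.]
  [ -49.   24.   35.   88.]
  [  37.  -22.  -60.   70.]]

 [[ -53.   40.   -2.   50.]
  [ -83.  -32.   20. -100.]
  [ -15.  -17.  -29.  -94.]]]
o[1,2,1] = -17.0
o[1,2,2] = -29.0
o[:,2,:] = [[37.0, -22.0, -60.0, 70.0], [-15.0, -17.0, -29.0, -94.0]]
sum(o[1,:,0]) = -151.0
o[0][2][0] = 37.0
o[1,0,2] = -2.0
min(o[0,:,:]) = -85.0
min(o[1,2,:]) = -94.0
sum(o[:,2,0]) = 22.0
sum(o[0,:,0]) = -97.0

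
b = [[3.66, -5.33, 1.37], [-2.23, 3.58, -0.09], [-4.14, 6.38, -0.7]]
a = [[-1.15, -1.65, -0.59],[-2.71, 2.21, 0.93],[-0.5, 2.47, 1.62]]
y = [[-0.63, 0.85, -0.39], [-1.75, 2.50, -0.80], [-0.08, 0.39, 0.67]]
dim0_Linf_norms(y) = [1.75, 2.5, 0.8]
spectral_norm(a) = 4.52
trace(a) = 2.68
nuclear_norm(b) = 11.70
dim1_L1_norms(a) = [3.39, 5.85, 4.59]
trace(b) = 6.54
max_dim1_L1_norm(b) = 11.22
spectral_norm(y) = 3.35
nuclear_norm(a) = 7.36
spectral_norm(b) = 10.92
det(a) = -4.65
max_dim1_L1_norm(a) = 5.85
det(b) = 0.08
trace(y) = 2.54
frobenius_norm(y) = 3.44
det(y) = -0.01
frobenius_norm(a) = 5.14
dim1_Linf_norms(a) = [1.65, 2.71, 2.47]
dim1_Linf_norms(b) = [5.33, 3.58, 6.38]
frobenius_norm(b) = 10.95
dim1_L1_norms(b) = [10.36, 5.9, 11.22]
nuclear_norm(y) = 4.12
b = a @ y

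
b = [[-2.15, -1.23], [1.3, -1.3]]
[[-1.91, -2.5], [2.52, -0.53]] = b @[[1.27, 0.59], [-0.67, 1.00]]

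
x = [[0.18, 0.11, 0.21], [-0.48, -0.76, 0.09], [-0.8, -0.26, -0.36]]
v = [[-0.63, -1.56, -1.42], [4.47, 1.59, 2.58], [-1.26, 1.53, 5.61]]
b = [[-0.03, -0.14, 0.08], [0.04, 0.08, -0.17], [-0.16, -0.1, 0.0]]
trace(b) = 0.05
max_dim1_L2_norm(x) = 0.91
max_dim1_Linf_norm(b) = 0.17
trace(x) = -0.94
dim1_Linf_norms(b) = [0.14, 0.17, 0.16]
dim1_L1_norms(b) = [0.25, 0.29, 0.26]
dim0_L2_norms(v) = [4.69, 2.7, 6.34]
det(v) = 28.50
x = v @ b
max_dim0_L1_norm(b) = 0.32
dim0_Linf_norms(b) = [0.16, 0.14, 0.17]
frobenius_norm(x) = 1.32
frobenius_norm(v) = 8.33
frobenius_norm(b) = 0.32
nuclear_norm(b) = 0.48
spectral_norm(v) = 6.92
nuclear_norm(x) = 1.85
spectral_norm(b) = 0.27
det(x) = -0.07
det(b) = -0.00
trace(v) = 6.57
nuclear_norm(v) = 12.37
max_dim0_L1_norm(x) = 1.46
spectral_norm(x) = 1.20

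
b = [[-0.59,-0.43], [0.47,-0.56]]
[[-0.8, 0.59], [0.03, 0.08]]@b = [[0.75, 0.01], [0.02, -0.06]]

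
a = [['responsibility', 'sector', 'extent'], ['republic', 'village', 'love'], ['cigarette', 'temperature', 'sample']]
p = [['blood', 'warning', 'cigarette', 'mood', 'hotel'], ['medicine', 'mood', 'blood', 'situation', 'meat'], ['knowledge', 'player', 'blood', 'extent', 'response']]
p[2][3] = 'extent'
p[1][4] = 'meat'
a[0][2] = 'extent'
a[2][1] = 'temperature'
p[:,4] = ['hotel', 'meat', 'response']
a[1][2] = 'love'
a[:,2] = ['extent', 'love', 'sample']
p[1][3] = 'situation'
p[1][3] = 'situation'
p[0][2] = 'cigarette'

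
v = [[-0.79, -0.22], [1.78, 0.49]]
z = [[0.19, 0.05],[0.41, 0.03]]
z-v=[[0.98, 0.27], [-1.37, -0.46]]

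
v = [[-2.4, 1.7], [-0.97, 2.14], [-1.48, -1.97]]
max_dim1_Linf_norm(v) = 2.4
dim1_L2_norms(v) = [2.94, 2.35, 2.46]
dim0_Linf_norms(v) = [2.4, 2.14]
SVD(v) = [[-0.75,0.39], [-0.63,-0.16], [0.21,0.91]] @ diag([3.68599537037257, 2.5797748214896554]) @ [[0.57, -0.82], [-0.82, -0.57]]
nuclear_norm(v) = 6.27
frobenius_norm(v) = 4.50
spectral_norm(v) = 3.69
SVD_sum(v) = [[-1.57, 2.27], [-1.31, 1.9], [0.44, -0.64]] + [[-0.83, -0.57], [0.34, 0.24], [-1.92, -1.33]]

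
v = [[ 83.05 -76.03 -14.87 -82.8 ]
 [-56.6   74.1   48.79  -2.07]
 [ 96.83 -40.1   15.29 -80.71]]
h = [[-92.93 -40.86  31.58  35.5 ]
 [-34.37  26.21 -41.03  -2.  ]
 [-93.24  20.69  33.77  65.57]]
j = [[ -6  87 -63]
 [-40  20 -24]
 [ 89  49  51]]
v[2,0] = 96.83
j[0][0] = -6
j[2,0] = 89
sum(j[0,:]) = 18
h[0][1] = -40.86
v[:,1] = [-76.03, 74.1, -40.1]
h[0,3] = 35.5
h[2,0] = -93.24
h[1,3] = -2.0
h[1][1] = 26.21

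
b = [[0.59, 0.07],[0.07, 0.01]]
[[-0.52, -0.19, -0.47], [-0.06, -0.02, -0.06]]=b@[[-0.88, -0.29, -0.75], [-0.04, -0.34, -0.39]]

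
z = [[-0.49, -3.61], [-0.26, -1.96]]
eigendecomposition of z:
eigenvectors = [[0.99, 0.88], [-0.13, 0.48]]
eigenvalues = [-0.01, -2.44]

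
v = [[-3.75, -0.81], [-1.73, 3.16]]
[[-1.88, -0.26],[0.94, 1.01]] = v @ [[0.39, 0.00],[0.51, 0.32]]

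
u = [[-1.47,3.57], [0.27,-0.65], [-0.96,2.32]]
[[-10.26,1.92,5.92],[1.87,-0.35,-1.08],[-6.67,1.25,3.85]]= u @[[0.47, -0.72, -0.75], [-2.68, 0.24, 1.35]]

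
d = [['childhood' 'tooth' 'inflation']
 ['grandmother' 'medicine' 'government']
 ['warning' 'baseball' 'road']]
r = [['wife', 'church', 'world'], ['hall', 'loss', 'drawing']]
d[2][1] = 'baseball'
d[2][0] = 'warning'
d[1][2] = 'government'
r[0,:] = ['wife', 'church', 'world']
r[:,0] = ['wife', 'hall']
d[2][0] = 'warning'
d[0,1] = 'tooth'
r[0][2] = 'world'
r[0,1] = 'church'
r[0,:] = ['wife', 'church', 'world']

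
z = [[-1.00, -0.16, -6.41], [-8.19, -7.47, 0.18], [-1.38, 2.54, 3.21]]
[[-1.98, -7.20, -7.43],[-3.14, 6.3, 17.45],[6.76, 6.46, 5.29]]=z@[[-1.03, -1.06, -1.58], [1.56, 0.35, -0.57], [0.43, 1.28, 1.42]]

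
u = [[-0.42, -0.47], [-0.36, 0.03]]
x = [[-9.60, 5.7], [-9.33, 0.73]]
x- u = [[-9.18, 6.17], [-8.97, 0.7]]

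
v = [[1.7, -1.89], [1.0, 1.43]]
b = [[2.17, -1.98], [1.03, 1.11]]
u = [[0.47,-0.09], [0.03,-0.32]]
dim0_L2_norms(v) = [1.97, 2.37]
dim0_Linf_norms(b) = [2.17, 1.98]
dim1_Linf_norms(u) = [0.47, 0.32]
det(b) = 4.45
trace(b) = 3.28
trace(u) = 0.15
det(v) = 4.32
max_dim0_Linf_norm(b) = 2.17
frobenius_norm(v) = 3.08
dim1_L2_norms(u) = [0.48, 0.32]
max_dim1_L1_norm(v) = 3.59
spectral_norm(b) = 2.94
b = u + v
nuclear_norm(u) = 0.79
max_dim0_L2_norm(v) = 2.37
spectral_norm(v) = 2.60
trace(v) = 3.13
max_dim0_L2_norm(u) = 0.47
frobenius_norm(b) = 3.30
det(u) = -0.15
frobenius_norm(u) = 0.58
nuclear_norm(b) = 4.45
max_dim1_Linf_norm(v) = 1.89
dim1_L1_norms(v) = [3.59, 2.43]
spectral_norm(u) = 0.49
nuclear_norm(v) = 4.26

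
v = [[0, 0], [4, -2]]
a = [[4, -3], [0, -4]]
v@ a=[[0, 0], [16, -4]]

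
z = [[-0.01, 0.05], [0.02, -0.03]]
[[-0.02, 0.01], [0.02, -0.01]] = z@ [[0.52, -0.25], [-0.25, 0.12]]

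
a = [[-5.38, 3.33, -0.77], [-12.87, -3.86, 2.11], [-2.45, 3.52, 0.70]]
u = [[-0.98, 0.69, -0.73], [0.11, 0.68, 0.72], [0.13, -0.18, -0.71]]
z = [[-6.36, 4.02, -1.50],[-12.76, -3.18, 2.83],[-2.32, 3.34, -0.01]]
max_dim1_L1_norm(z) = 18.77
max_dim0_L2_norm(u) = 1.25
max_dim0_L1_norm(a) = 20.7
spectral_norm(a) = 14.39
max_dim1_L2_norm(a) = 13.6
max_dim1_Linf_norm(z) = 12.76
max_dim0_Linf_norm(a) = 12.87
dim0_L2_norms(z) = [14.44, 6.12, 3.2]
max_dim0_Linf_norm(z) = 12.76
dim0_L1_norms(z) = [21.44, 10.54, 4.34]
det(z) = 108.00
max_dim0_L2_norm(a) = 14.16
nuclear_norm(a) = 21.64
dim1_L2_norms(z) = [7.67, 13.45, 4.07]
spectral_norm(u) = 1.45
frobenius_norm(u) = 1.88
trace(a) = -8.54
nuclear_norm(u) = 2.92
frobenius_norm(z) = 16.01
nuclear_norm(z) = 22.23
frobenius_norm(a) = 15.64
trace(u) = -1.01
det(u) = 0.54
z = u + a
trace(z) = -9.55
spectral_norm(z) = 14.58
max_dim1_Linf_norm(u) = 0.98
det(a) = 109.45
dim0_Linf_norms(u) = [0.98, 0.69, 0.73]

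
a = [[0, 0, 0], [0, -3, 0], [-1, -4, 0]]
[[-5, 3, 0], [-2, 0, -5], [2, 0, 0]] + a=[[-5, 3, 0], [-2, -3, -5], [1, -4, 0]]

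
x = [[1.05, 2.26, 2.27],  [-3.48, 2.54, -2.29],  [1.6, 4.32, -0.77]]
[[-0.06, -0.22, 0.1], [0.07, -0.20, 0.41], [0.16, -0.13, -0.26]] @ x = [[0.86,-0.26,0.29],[1.43,1.42,0.3],[0.20,-1.09,0.86]]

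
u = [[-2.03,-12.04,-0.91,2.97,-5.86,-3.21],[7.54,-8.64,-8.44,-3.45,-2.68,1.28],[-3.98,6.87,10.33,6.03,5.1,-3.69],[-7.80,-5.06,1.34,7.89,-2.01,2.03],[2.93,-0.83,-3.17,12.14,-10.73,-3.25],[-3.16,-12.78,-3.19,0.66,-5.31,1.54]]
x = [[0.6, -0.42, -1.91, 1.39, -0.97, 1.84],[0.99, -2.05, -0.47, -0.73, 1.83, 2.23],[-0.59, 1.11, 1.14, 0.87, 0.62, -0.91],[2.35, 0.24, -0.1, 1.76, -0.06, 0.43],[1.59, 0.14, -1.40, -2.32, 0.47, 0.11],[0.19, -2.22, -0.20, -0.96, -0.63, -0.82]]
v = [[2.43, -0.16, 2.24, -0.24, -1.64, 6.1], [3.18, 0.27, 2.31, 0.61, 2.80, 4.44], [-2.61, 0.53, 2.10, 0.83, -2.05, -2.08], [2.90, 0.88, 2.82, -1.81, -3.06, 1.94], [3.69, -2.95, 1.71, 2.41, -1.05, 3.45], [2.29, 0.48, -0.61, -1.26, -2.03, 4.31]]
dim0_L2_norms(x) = [3.13, 3.26, 2.68, 3.55, 2.3, 3.17]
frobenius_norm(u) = 36.58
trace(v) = 6.25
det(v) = 1298.62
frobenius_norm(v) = 14.93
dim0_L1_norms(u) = [27.44, 46.22, 27.38, 33.14, 31.69, 15.0]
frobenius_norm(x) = 7.45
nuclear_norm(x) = 16.23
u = v @ x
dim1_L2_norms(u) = [14.26, 14.95, 15.68, 12.6, 17.1, 14.65]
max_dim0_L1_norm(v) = 22.32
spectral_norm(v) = 12.33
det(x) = -91.76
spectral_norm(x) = 4.81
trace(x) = 1.10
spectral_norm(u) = 26.49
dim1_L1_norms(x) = [7.13, 8.3, 5.24, 4.94, 6.03, 5.02]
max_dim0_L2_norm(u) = 21.36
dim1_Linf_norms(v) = [6.1, 4.44, 2.61, 3.06, 3.69, 4.31]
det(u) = -118496.01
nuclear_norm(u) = 70.65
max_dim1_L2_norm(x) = 3.78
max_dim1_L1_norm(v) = 15.26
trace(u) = -1.64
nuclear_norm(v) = 28.94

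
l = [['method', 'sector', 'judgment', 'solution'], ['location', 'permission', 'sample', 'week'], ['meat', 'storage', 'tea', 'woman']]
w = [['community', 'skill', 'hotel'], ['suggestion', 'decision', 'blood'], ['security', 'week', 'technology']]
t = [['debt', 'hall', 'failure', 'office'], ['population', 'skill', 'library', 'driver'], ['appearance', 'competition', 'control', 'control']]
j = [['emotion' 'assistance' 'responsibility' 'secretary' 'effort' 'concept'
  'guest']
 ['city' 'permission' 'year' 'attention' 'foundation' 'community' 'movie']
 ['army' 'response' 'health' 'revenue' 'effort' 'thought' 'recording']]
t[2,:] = ['appearance', 'competition', 'control', 'control']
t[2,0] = 'appearance'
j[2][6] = 'recording'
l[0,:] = ['method', 'sector', 'judgment', 'solution']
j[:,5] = ['concept', 'community', 'thought']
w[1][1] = 'decision'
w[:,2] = ['hotel', 'blood', 'technology']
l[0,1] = 'sector'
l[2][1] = 'storage'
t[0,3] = 'office'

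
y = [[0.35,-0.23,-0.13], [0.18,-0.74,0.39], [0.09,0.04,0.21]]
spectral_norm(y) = 0.89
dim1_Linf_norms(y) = [0.35, 0.74, 0.21]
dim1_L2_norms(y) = [0.44, 0.86, 0.23]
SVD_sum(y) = [[0.08, -0.22, 0.10], [0.27, -0.73, 0.34], [0.02, -0.07, 0.03]] + [[0.24, -0.03, -0.26], [-0.07, 0.01, 0.07], [-0.06, 0.01, 0.07]] + [[0.03, 0.02, 0.02],[-0.02, -0.02, -0.02],[0.13, 0.10, 0.11]]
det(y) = -0.07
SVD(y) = [[-0.29, 0.93, 0.22], [-0.95, -0.26, -0.15], [-0.09, -0.25, 0.96]] @ diag([0.8908195502289339, 0.377967687764625, 0.20440390391522148]) @ [[-0.31,0.86,-0.4], [0.68,-0.09,-0.73], [0.66,0.50,0.56]]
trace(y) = -0.18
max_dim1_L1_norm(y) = 1.31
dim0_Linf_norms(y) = [0.35, 0.74, 0.39]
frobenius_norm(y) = 0.99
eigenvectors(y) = [[-0.20+0.00j,(-0.81+0j),(-0.81-0j)],[-0.98+0.00j,(-0.18+0.21j),(-0.18-0.21j)],[(0.06+0j),-0.16+0.49j,-0.16-0.49j]]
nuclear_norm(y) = 1.47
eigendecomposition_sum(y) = [[(0.02+0j), -0.15-0.00j, 0.07-0.00j], [(0.1+0j), -0.73-0.00j, 0.32-0.00j], [(-0.01-0j), 0.05+0.00j, -0.02+0.00j]] + [[0.17+0.02j, (-0.04+0.01j), (-0.1+0.22j)],[(0.04-0.04j), -0.01+0.01j, 0.04+0.07j],[0.05-0.10j, (-0+0.03j), (0.11+0.1j)]] + [[(0.17-0.02j),(-0.04-0.01j),-0.10-0.22j], [(0.04+0.04j),(-0.01-0.01j),(0.04-0.07j)], [0.05+0.10j,-0.00-0.03j,(0.11-0.1j)]]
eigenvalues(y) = [(-0.73+0j), (0.27+0.14j), (0.27-0.14j)]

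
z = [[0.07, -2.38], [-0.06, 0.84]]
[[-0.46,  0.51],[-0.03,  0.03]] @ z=[[-0.06,1.52], [-0.0,0.10]]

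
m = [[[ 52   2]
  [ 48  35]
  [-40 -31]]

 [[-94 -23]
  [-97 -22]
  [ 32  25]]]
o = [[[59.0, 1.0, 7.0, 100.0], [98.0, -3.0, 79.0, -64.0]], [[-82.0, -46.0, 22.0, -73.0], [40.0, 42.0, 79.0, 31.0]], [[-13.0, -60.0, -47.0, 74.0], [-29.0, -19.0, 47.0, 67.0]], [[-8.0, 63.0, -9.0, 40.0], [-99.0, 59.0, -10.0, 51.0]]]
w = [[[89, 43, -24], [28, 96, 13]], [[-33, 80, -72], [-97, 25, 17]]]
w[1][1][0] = -97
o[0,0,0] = 59.0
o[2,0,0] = -13.0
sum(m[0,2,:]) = -71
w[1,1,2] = 17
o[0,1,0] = 98.0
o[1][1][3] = 31.0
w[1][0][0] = -33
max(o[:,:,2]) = 79.0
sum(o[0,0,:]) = 167.0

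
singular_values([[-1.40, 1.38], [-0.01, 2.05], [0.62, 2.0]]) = [3.19, 1.51]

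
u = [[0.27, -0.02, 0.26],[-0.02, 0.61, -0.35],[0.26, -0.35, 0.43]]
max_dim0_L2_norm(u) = 0.7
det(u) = -0.00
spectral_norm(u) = 0.93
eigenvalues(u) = [-0.0, 0.38, 0.93]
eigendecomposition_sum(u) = [[-0.00, 0.0, 0.0], [0.00, -0.00, -0.0], [0.0, -0.00, -0.00]] + [[0.2, 0.16, 0.1], [0.16, 0.13, 0.08], [0.10, 0.08, 0.05]] + [[0.07,-0.18,0.16],[-0.18,0.48,-0.43],[0.16,-0.43,0.38]]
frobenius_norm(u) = 1.01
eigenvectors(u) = [[0.63, 0.73, -0.27], [-0.37, 0.59, 0.72], [-0.68, 0.35, -0.64]]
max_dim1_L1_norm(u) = 1.04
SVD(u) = [[-0.27, -0.73, -0.63], [0.72, -0.59, 0.37], [-0.64, -0.35, 0.68]] @ diag([0.9314079952648004, 0.37865438392502754, 6.23791898278825e-05]) @ [[-0.27,0.72,-0.64], [-0.73,-0.59,-0.35], [0.63,-0.37,-0.68]]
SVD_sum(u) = [[0.07, -0.18, 0.16], [-0.18, 0.48, -0.43], [0.16, -0.43, 0.38]] + [[0.20, 0.16, 0.10], [0.16, 0.13, 0.08], [0.10, 0.08, 0.05]] + [[-0.0, 0.0, 0.00], [0.00, -0.0, -0.00], [0.00, -0.0, -0.00]]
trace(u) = 1.31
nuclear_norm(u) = 1.31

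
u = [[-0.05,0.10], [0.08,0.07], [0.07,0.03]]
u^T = [[-0.05, 0.08, 0.07], [0.1, 0.07, 0.03]]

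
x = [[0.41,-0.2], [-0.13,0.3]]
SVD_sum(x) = [[0.35,  -0.28],  [-0.23,  0.18]] + [[0.06, 0.08], [0.10, 0.12]]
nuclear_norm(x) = 0.71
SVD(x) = [[-0.84,0.54], [0.54,0.84]] @ diag([0.5306464509440002, 0.1827959083254785]) @ [[-0.78, 0.62], [0.62, 0.78]]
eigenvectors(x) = [[0.87, 0.66],[-0.50, 0.75]]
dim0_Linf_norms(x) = [0.41, 0.3]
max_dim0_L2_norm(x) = 0.43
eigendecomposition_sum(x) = [[0.35, -0.31], [-0.20, 0.18]] + [[0.06, 0.11], [0.07, 0.12]]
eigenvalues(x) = [0.53, 0.18]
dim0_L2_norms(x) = [0.43, 0.36]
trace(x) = 0.71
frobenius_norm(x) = 0.56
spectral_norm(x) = 0.53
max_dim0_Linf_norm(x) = 0.41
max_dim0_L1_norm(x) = 0.54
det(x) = 0.10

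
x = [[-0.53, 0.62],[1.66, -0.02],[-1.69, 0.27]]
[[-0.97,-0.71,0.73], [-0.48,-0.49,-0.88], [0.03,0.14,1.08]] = x @ [[-0.31, -0.31, -0.52], [-1.83, -1.41, 0.73]]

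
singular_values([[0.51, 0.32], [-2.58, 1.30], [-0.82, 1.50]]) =[3.25, 1.03]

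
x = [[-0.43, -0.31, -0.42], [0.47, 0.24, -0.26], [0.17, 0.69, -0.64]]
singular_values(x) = [1.07, 0.7, 0.28]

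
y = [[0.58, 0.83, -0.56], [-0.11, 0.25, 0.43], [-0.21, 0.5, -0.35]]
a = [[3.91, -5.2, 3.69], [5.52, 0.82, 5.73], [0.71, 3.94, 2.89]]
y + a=[[4.49, -4.37, 3.13], [5.41, 1.07, 6.16], [0.50, 4.44, 2.54]]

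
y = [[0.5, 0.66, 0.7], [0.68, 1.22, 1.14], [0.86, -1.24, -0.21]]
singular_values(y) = [2.24, 1.31, 0.0]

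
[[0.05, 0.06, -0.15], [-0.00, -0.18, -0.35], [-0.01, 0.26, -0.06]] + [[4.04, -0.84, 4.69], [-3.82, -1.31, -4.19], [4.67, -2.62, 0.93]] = [[4.09, -0.78, 4.54],  [-3.82, -1.49, -4.54],  [4.66, -2.36, 0.87]]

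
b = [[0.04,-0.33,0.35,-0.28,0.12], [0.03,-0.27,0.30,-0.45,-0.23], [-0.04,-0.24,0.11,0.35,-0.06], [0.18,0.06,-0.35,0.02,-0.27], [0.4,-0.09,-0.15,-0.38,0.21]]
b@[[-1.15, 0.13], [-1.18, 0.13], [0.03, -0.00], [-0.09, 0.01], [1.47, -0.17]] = [[0.56, -0.06],[-0.0, 0.0],[0.21, -0.02],[-0.69, 0.08],[-0.02, 0.00]]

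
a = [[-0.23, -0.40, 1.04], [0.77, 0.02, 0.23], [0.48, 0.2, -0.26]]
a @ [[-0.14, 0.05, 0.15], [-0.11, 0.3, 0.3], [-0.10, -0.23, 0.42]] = [[-0.03, -0.37, 0.28], [-0.13, -0.01, 0.22], [-0.06, 0.14, 0.02]]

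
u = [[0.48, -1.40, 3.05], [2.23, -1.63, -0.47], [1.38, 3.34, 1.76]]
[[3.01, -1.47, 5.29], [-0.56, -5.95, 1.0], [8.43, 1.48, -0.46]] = u @ [[1.03, -1.84, 0.09], [1.34, 1.05, -0.87], [1.44, 0.29, 1.32]]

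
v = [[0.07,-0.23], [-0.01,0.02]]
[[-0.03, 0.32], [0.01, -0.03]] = v @[[-1.5, 0.87], [-0.31, -1.11]]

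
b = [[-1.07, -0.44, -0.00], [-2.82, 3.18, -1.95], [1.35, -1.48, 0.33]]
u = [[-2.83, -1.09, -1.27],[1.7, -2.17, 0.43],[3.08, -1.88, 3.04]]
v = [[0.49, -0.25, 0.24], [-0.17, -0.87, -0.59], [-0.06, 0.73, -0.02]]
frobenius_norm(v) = 1.43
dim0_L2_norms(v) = [0.52, 1.16, 0.64]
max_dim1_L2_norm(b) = 4.68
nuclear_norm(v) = 2.12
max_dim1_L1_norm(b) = 7.95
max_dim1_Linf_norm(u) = 3.08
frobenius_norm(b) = 5.23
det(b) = 2.71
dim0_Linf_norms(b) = [2.82, 3.18, 1.95]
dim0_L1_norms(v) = [0.72, 1.85, 0.85]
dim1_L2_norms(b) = [1.16, 4.68, 2.03]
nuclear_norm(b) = 6.67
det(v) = 0.17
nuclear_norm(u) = 9.41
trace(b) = 2.44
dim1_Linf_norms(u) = [2.83, 2.17, 3.08]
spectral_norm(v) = 1.24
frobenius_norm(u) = 6.39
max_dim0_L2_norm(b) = 3.54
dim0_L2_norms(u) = [4.52, 3.07, 3.32]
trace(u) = -1.96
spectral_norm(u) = 5.75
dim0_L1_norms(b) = [5.24, 5.1, 2.28]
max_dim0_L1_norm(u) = 7.61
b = v @ u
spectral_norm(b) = 5.09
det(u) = 16.14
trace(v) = -0.40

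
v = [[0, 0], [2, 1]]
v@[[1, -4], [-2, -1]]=[[0, 0], [0, -9]]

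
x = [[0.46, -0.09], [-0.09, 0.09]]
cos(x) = [[0.89, 0.02], [0.02, 0.99]]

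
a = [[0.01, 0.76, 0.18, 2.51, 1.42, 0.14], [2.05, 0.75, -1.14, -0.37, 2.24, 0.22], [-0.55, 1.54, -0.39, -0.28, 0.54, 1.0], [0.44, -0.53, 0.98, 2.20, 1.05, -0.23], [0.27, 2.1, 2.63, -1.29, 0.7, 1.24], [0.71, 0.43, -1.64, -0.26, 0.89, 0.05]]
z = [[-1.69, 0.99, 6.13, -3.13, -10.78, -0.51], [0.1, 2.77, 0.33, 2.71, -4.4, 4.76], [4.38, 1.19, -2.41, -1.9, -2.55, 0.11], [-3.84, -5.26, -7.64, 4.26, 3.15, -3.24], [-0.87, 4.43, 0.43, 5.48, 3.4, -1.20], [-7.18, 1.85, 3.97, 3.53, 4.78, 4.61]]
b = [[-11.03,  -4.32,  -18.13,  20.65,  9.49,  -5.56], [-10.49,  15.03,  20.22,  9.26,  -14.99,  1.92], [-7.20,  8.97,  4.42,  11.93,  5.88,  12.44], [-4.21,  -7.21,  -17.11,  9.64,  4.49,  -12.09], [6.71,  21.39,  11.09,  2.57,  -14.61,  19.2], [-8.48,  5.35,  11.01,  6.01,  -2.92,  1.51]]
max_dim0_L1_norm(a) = 6.96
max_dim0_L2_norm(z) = 13.65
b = a @ z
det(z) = 61015.02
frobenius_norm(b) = 68.29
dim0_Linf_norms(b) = [11.03, 21.39, 20.22, 20.65, 14.99, 19.2]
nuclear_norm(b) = 123.42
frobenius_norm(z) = 24.32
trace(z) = 10.94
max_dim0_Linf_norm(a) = 2.63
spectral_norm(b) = 53.47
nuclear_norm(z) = 51.00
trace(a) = 3.32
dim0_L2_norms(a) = [2.3, 2.9, 3.47, 3.62, 3.12, 1.63]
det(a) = -0.03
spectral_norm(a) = 4.20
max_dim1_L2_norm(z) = 12.95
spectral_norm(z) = 16.74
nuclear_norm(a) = 14.10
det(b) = -850.38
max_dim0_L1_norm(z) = 29.06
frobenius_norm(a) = 7.15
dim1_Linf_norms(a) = [2.51, 2.24, 1.54, 2.2, 2.63, 1.64]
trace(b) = 4.96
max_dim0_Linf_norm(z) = 10.78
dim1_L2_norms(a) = [2.99, 3.36, 2.05, 2.73, 3.88, 2.06]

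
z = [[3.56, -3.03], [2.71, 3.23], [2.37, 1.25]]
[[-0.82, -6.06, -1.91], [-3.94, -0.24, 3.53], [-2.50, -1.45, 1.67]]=z@[[-0.74, -1.03, 0.23], [-0.6, 0.79, 0.90]]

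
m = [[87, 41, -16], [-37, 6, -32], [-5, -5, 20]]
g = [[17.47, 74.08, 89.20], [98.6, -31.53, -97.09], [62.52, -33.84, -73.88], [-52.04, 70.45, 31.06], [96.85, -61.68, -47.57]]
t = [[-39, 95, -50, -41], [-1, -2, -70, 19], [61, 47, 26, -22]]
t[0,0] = -39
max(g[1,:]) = 98.6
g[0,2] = 89.2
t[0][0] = -39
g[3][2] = 31.06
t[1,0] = -1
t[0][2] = -50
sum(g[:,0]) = 223.4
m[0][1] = 41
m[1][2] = -32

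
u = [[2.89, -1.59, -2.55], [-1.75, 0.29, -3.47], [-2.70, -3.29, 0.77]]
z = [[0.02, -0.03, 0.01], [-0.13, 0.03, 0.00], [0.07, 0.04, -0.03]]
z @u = [[0.08, -0.07, 0.06], [-0.43, 0.22, 0.23], [0.21, -0.0, -0.34]]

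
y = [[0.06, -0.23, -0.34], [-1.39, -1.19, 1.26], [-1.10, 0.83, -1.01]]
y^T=[[0.06, -1.39, -1.10],[-0.23, -1.19, 0.83],[-0.34, 1.26, -1.01]]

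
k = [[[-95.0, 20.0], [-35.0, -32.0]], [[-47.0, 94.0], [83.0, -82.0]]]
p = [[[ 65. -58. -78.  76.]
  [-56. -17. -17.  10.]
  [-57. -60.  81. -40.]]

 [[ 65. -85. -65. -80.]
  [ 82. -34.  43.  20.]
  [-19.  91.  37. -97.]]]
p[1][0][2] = -65.0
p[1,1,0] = 82.0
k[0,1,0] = -35.0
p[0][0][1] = -58.0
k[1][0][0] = -47.0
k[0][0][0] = -95.0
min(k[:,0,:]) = -95.0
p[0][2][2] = 81.0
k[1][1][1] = -82.0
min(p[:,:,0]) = -57.0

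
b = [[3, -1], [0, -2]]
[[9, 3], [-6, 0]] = b @ [[4, 1], [3, 0]]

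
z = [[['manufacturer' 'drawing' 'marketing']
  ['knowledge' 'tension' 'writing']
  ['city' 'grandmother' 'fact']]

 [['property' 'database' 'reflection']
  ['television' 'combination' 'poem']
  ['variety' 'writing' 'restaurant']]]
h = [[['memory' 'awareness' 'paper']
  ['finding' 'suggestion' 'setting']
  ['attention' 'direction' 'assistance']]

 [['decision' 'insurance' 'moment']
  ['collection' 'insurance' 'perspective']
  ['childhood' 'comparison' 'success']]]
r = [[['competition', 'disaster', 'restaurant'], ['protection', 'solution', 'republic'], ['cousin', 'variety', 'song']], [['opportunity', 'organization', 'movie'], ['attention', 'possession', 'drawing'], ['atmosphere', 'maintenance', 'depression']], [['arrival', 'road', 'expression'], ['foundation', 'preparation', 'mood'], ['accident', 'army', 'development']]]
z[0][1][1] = 'tension'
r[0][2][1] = 'variety'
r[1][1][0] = 'attention'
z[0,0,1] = 'drawing'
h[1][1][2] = 'perspective'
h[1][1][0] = 'collection'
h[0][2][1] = 'direction'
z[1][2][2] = 'restaurant'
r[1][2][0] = 'atmosphere'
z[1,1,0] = 'television'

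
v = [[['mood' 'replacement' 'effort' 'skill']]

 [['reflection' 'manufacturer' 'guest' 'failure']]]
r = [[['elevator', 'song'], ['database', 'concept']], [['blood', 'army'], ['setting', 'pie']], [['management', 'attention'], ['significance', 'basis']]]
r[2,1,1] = 'basis'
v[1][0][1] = 'manufacturer'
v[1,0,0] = 'reflection'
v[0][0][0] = 'mood'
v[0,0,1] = 'replacement'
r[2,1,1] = 'basis'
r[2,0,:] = ['management', 'attention']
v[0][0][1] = 'replacement'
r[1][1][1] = 'pie'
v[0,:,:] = [['mood', 'replacement', 'effort', 'skill']]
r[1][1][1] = 'pie'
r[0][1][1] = 'concept'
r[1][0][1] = 'army'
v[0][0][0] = 'mood'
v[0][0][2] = 'effort'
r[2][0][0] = 'management'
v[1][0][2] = 'guest'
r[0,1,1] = 'concept'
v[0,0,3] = 'skill'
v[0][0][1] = 'replacement'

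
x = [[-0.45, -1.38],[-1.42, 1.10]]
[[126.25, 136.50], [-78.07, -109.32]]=x@[[-12.69, 0.29], [-87.35, -99.01]]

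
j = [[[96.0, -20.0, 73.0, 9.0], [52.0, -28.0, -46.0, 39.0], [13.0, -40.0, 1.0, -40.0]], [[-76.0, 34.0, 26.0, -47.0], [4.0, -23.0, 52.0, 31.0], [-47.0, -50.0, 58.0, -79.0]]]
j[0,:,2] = [73.0, -46.0, 1.0]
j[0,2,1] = -40.0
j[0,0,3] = 9.0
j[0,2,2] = 1.0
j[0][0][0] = 96.0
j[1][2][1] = -50.0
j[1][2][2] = 58.0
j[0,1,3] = 39.0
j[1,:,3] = [-47.0, 31.0, -79.0]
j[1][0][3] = -47.0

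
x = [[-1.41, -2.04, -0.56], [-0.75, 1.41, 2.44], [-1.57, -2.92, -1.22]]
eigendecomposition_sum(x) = [[-0.36+0.00j,0.03+0.00j,0.27+0.00j],[0.30-0.00j,-0.03-0.00j,-0.23-0.00j],[(-0.3+0j),(0.03+0j),0.23+0.00j]] + [[-0.53-1.25j, -1.04-0.18j, (-0.41+1.29j)], [-0.53+1.44j, (0.72+0.94j), 1.33-0.75j], [-0.63-1.86j, -1.47-0.36j, -0.72+1.82j]] + [[(-0.53+1.25j), (-1.04+0.18j), -0.41-1.29j], [-0.53-1.44j, 0.72-0.94j, (1.33+0.75j)], [(-0.63+1.86j), -1.47+0.36j, -0.72-1.82j]]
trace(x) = -1.22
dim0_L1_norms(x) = [3.73, 6.37, 4.22]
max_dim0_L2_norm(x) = 3.83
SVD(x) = [[-0.51, -0.37, -0.78], [0.44, -0.89, 0.14], [-0.74, -0.27, 0.62]] @ diag([4.700838636788872, 2.3125586040112895, 0.037266793346092016]) @ [[0.33, 0.81, 0.48], [0.70, 0.13, -0.7], [0.63, -0.57, 0.53]]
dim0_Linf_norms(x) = [1.57, 2.92, 2.44]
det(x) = -0.41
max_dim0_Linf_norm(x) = 2.92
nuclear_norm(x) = 7.05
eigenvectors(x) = [[0.64+0.00j,  -0.48+0.03j,  -0.48-0.03j],[(-0.54+0j),  (0.42+0.34j),  (0.42-0.34j)],[0.55+0.00j,  (-0.69+0j),  (-0.69-0j)]]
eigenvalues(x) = [(-0.16+0j), (-0.53+1.51j), (-0.53-1.51j)]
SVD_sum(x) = [[-0.79, -1.94, -1.15],[0.68, 1.68, 1.00],[-1.14, -2.82, -1.67]] + [[-0.60, -0.11, 0.61], [-1.44, -0.27, 1.44], [-0.44, -0.08, 0.44]] + [[-0.02, 0.02, -0.02],[0.0, -0.00, 0.0],[0.01, -0.01, 0.01]]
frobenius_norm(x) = 5.24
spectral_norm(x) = 4.70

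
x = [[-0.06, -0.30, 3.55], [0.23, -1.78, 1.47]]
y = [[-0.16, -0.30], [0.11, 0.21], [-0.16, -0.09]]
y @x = [[-0.06, 0.58, -1.01], [0.04, -0.41, 0.70], [-0.01, 0.21, -0.70]]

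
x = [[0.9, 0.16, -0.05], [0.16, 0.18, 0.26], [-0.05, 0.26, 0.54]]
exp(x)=[[2.49, 0.27, -0.07], [0.27, 1.26, 0.37], [-0.07, 0.37, 1.77]]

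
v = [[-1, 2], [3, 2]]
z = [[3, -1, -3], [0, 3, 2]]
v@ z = [[-3, 7, 7], [9, 3, -5]]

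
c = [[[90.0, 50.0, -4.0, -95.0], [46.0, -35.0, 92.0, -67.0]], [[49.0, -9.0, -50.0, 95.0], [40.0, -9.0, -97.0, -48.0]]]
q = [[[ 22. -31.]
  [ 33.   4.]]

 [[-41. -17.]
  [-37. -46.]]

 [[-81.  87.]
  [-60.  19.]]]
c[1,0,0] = 49.0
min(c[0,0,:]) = -95.0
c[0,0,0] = 90.0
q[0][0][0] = 22.0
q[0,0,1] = -31.0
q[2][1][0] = -60.0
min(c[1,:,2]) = -97.0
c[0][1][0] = 46.0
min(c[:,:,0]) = 40.0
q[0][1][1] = 4.0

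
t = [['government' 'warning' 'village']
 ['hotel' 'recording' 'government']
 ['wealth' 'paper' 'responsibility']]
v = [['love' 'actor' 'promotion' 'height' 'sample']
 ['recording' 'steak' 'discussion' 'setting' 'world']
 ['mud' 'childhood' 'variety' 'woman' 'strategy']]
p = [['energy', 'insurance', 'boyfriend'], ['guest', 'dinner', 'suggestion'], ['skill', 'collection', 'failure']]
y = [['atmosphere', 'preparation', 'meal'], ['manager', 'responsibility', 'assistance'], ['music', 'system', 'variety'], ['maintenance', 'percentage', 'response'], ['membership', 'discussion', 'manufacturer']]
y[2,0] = 'music'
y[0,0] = 'atmosphere'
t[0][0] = 'government'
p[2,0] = 'skill'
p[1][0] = 'guest'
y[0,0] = 'atmosphere'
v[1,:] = ['recording', 'steak', 'discussion', 'setting', 'world']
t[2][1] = 'paper'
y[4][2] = 'manufacturer'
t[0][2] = 'village'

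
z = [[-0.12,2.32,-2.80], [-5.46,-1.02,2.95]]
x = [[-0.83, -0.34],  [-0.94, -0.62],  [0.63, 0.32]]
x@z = [[1.96, -1.58, 1.32], [3.5, -1.55, 0.80], [-1.82, 1.14, -0.82]]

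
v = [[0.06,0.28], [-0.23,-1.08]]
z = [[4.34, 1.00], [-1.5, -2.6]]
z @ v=[[0.03,0.14], [0.51,2.39]]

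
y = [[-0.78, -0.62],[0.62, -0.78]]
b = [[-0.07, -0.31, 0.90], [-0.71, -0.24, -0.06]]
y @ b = [[0.49, 0.39, -0.66], [0.51, -0.01, 0.6]]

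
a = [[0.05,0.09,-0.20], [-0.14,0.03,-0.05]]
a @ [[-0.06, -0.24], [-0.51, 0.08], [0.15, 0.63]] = [[-0.08,-0.13], [-0.01,0.0]]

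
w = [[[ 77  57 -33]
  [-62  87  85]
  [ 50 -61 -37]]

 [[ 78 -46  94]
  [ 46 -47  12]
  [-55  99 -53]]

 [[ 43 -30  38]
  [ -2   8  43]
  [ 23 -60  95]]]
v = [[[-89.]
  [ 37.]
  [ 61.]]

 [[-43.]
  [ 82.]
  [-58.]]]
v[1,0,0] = -43.0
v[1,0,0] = -43.0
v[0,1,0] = 37.0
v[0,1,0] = 37.0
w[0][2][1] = -61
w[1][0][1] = -46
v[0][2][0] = 61.0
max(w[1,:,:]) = 99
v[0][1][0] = 37.0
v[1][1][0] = 82.0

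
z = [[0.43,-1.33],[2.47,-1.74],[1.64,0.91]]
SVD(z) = [[-0.32,0.48], [-0.91,0.09], [-0.27,-0.87]] @ diag([3.327165345648929, 1.8788216420705932]) @ [[-0.85, 0.53], [-0.53, -0.85]]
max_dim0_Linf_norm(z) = 2.47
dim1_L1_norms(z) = [1.76, 4.21, 2.55]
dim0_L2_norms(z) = [3.0, 2.37]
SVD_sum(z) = [[0.91, -0.56], [2.56, -1.59], [0.78, -0.48]] + [[-0.48, -0.77], [-0.09, -0.15], [0.86, 1.39]]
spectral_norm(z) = 3.33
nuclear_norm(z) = 5.21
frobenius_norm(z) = 3.82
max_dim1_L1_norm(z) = 4.21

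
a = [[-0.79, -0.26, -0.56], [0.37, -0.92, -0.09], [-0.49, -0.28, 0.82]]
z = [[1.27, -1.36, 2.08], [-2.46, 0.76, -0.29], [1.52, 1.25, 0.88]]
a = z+[[-2.06,1.1,-2.64], [2.83,-1.68,0.2], [-2.01,-1.53,-0.06]]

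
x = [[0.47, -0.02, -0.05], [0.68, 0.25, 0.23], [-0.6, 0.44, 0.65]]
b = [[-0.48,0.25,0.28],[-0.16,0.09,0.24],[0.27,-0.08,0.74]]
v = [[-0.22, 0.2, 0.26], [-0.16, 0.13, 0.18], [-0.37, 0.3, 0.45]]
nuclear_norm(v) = 0.84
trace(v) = 0.36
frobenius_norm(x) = 1.33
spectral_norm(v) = 0.81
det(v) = 0.00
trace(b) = 0.35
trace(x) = 1.37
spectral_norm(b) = 0.83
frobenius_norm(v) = 0.81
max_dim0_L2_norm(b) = 0.83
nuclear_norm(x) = 1.88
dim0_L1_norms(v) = [0.75, 0.63, 0.89]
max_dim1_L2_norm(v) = 0.66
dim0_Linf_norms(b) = [0.48, 0.25, 0.74]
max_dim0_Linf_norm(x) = 0.68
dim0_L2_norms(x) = [1.02, 0.51, 0.69]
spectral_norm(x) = 1.10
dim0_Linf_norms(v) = [0.37, 0.3, 0.45]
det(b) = 0.00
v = b @ x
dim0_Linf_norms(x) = [0.68, 0.44, 0.65]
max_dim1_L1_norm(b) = 1.09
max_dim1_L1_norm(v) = 1.12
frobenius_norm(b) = 1.04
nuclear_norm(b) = 1.47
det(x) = 0.02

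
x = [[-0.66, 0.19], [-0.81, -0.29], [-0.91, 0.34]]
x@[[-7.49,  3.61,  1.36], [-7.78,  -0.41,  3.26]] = [[3.47, -2.46, -0.28], [8.32, -2.81, -2.05], [4.17, -3.42, -0.13]]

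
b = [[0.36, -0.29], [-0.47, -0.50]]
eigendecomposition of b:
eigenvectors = [[0.9, 0.28], [-0.43, 0.96]]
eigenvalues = [0.5, -0.64]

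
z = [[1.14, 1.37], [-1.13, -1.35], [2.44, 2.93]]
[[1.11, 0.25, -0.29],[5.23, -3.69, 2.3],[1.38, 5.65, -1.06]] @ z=[[0.28, 0.33], [15.74, 18.89], [-7.40, -8.84]]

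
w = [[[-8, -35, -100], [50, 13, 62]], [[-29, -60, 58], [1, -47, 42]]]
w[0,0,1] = -35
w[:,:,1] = [[-35, 13], [-60, -47]]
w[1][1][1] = -47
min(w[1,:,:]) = -60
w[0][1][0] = 50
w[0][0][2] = -100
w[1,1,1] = -47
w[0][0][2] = -100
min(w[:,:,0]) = -29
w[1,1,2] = 42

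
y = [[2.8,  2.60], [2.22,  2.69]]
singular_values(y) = [5.16, 0.34]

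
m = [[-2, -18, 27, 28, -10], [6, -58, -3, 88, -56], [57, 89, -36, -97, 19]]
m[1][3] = 88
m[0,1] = -18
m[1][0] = 6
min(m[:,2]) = -36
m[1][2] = -3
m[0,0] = -2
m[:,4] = [-10, -56, 19]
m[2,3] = -97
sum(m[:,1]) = 13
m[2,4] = 19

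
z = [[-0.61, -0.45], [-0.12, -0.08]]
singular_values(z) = [0.77, 0.01]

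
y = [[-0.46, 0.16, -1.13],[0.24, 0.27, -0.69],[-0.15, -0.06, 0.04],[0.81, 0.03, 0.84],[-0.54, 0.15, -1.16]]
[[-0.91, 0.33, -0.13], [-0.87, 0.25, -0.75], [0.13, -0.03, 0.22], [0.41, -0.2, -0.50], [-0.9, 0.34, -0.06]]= y@[[-0.33,0.01,-0.79], [-0.79,0.27,-1.51], [0.83,-0.26,0.22]]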